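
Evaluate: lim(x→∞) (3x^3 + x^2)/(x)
This is an ∞/∞ indeterminate form.

Apply L'Hôpital's rule: differentiate numerator and denominator separately.
  f(x) = 3·x^3 + x^2   ⇒   f'(x) = 9·x^2 + 2·x
  g(x) = x   ⇒   g'(x) = 1
  lim(x→∞) f'(x)/g'(x) = lim(x→∞) (9·x^2 + 2·x)/(1)
  = ∞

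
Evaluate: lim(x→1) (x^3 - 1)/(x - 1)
This is a standard limit.

Factor or rationalize the expression:
  lim(x→1) (x^3 - 1)/(x - 1) = 3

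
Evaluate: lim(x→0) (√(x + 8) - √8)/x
This is a standard limit.

Factor or rationalize the expression:
  lim(x→0) (√(x + 8) - √8)/x = sqrt(2)/8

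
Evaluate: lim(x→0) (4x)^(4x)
This is an exponential indeterminate form.

For exponential indeterminate forms, take the natural log:
  Let L = lim(x→0) (4x)^(4x)
  Then ln(L) = lim(x→0) [exponent × ln(base)]
  Evaluate using L'Hôpital or standard limits, then exponentiate.
  L = 1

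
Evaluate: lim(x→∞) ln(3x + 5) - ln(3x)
This is an ∞-∞ indeterminate form.

Combine fractions or rationalize to convert ∞-∞ to 0/0 form:
  lim(x→∞) ln(3x + 5) - ln(3x) = 0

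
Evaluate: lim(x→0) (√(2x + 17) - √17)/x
This is a standard limit.

Factor or rationalize the expression:
  lim(x→0) (√(2x + 17) - √17)/x = sqrt(17)/17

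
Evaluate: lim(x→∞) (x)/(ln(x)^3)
This is an ∞/∞ indeterminate form.

Apply L'Hôpital's rule: differentiate numerator and denominator separately.
  f(x) = x   ⇒   f'(x) = 1
  g(x) = ln(x)^3   ⇒   g'(x) = 3·ln(x)^2/x
  lim(x→∞) f'(x)/g'(x) = lim(x→∞) (1)/(3·ln(x)^2/x)
  = ∞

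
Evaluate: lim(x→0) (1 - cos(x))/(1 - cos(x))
This is a 0/0 indeterminate form.

Apply L'Hôpital's rule: differentiate numerator and denominator separately.
  f(x) = 1 - cos(x)   ⇒   f'(x) = sin(x)
  g(x) = 1 - cos(x)   ⇒   g'(x) = sin(x)
  lim(x→0) f'(x)/g'(x) = lim(x→0) (sin(x))/(sin(x))
  = 1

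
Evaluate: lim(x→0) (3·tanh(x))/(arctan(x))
This is a 0/0 indeterminate form.

Apply L'Hôpital's rule: differentiate numerator and denominator separately.
  f(x) = 3·tanh(x)   ⇒   f'(x) = 3 - 3·tanh(x)^2
  g(x) = atan(x)   ⇒   g'(x) = 1/(x^2 + 1)
  lim(x→0) f'(x)/g'(x) = lim(x→0) (3 - 3·tanh(x)^2)/(1/(x^2 + 1))
  = 3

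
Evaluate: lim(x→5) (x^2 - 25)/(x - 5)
This is a standard limit.

Factor or rationalize the expression:
  lim(x→5) (x^2 - 25)/(x - 5) = 10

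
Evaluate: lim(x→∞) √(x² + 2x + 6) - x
This is an ∞-∞ indeterminate form.

Combine fractions or rationalize to convert ∞-∞ to 0/0 form:
  lim(x→∞) √(x² + 2x + 6) - x = 1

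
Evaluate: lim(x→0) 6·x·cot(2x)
This is a 0·∞ indeterminate form.

Rewrite 0·∞ as a quotient (0/0 or ∞/∞ form), then apply L'Hôpital's rule:
  lim(x→0) 6·x·cot(2x) = 3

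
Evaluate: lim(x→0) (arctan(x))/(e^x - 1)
This is a 0/0 indeterminate form.

Apply L'Hôpital's rule: differentiate numerator and denominator separately.
  f(x) = atan(x)   ⇒   f'(x) = 1/(x^2 + 1)
  g(x) = e^(x) - 1   ⇒   g'(x) = e^(x)
  lim(x→0) f'(x)/g'(x) = lim(x→0) (1/(x^2 + 1))/(e^(x))
  = 1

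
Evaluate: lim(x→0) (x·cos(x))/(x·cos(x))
This is a 0/0 indeterminate form.

Apply L'Hôpital's rule: differentiate numerator and denominator separately.
  f(x) = x·cos(x)   ⇒   f'(x) = -x·sin(x) + cos(x)
  g(x) = x·cos(x)   ⇒   g'(x) = -x·sin(x) + cos(x)
  lim(x→0) f'(x)/g'(x) = lim(x→0) (-x·sin(x) + cos(x))/(-x·sin(x) + cos(x))
  = 1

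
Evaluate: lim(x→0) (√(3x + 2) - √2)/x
This is a standard limit.

Factor or rationalize the expression:
  lim(x→0) (√(3x + 2) - √2)/x = 3·sqrt(2)/4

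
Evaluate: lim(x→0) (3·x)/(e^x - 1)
This is a 0/0 indeterminate form.

Apply L'Hôpital's rule: differentiate numerator and denominator separately.
  f(x) = 3·x   ⇒   f'(x) = 3
  g(x) = e^(x) - 1   ⇒   g'(x) = e^(x)
  lim(x→0) f'(x)/g'(x) = lim(x→0) (3)/(e^(x))
  = 3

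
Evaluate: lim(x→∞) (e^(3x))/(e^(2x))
This is an ∞/∞ indeterminate form.

Apply L'Hôpital's rule: differentiate numerator and denominator separately.
  f(x) = e^(3·x)   ⇒   f'(x) = 3·e^(3·x)
  g(x) = e^(2·x)   ⇒   g'(x) = 2·e^(2·x)
  lim(x→∞) f'(x)/g'(x) = lim(x→∞) (3·e^(3·x))/(2·e^(2·x))
  = ∞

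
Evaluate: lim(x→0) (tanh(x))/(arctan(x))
This is a 0/0 indeterminate form.

Apply L'Hôpital's rule: differentiate numerator and denominator separately.
  f(x) = tanh(x)   ⇒   f'(x) = 1 - tanh(x)^2
  g(x) = atan(x)   ⇒   g'(x) = 1/(x^2 + 1)
  lim(x→0) f'(x)/g'(x) = lim(x→0) (1 - tanh(x)^2)/(1/(x^2 + 1))
  = 1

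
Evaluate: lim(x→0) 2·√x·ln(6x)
This is a 0·∞ indeterminate form.

Rewrite 0·∞ as a quotient (0/0 or ∞/∞ form), then apply L'Hôpital's rule:
  lim(x→0) 2·√x·ln(6x) = 0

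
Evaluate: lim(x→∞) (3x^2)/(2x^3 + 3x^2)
This is an ∞/∞ indeterminate form.

Apply L'Hôpital's rule: differentiate numerator and denominator separately.
  f(x) = 3·x^2   ⇒   f'(x) = 6·x
  g(x) = 2·x^3 + 3·x^2   ⇒   g'(x) = 6·x^2 + 6·x
  lim(x→∞) f'(x)/g'(x) = lim(x→∞) (6·x)/(6·x^2 + 6·x)
  = 0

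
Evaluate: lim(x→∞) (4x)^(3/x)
This is an exponential indeterminate form.

For exponential indeterminate forms, take the natural log:
  Let L = lim(x→∞) (4x)^(3/x)
  Then ln(L) = lim(x→∞) [exponent × ln(base)]
  Evaluate using L'Hôpital or standard limits, then exponentiate.
  L = 1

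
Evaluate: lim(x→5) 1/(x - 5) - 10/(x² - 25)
This is an ∞-∞ indeterminate form.

Combine fractions or rationalize to convert ∞-∞ to 0/0 form:
  lim(x→5) 1/(x - 5) - 10/(x² - 25) = 1/10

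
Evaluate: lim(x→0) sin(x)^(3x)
This is an exponential indeterminate form.

For exponential indeterminate forms, take the natural log:
  Let L = lim(x→0) sin(x)^(3x)
  Then ln(L) = lim(x→0) [exponent × ln(base)]
  Evaluate using L'Hôpital or standard limits, then exponentiate.
  L = 1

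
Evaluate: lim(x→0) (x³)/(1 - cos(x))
This is a 0/0 indeterminate form.

Apply L'Hôpital's rule: differentiate numerator and denominator separately.
  f(x) = x^3   ⇒   f'(x) = 3·x^2
  g(x) = 1 - cos(x)   ⇒   g'(x) = sin(x)
  lim(x→0) f'(x)/g'(x) = lim(x→0) (3·x^2)/(sin(x))
  = 0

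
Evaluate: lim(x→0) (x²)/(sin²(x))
This is a 0/0 indeterminate form.

Apply L'Hôpital's rule: differentiate numerator and denominator separately.
  f(x) = x^2   ⇒   f'(x) = 2·x
  g(x) = sin(x)^2   ⇒   g'(x) = 2·sin(x)·cos(x)
  lim(x→0) f'(x)/g'(x) = lim(x→0) (2·x)/(2·sin(x)·cos(x))
  = 1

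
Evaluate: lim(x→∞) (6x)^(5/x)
This is an exponential indeterminate form.

For exponential indeterminate forms, take the natural log:
  Let L = lim(x→∞) (6x)^(5/x)
  Then ln(L) = lim(x→∞) [exponent × ln(base)]
  Evaluate using L'Hôpital or standard limits, then exponentiate.
  L = 1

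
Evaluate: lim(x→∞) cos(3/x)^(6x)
This is an exponential indeterminate form.

For exponential indeterminate forms, take the natural log:
  Let L = lim(x→∞) cos(3/x)^(6x)
  Then ln(L) = lim(x→∞) [exponent × ln(base)]
  Evaluate using L'Hôpital or standard limits, then exponentiate.
  L = 1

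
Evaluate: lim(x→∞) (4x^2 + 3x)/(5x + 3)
This is an ∞/∞ indeterminate form.

Apply L'Hôpital's rule: differentiate numerator and denominator separately.
  f(x) = 4·x^2 + 3·x   ⇒   f'(x) = 8·x + 3
  g(x) = 5·x + 3   ⇒   g'(x) = 5
  lim(x→∞) f'(x)/g'(x) = lim(x→∞) (8·x + 3)/(5)
  = ∞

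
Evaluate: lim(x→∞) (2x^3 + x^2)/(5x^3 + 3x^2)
This is an ∞/∞ indeterminate form.

Apply L'Hôpital's rule: differentiate numerator and denominator separately.
  f(x) = 2·x^3 + x^2   ⇒   f'(x) = 6·x^2 + 2·x
  g(x) = 5·x^3 + 3·x^2   ⇒   g'(x) = 15·x^2 + 6·x
  lim(x→∞) f'(x)/g'(x) = lim(x→∞) (6·x^2 + 2·x)/(15·x^2 + 6·x)
  = 2/5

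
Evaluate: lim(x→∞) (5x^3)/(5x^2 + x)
This is an ∞/∞ indeterminate form.

Apply L'Hôpital's rule: differentiate numerator and denominator separately.
  f(x) = 5·x^3   ⇒   f'(x) = 15·x^2
  g(x) = 5·x^2 + x   ⇒   g'(x) = 10·x + 1
  lim(x→∞) f'(x)/g'(x) = lim(x→∞) (15·x^2)/(10·x + 1)
  = ∞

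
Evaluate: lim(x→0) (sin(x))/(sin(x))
This is a 0/0 indeterminate form.

Apply L'Hôpital's rule: differentiate numerator and denominator separately.
  f(x) = sin(x)   ⇒   f'(x) = cos(x)
  g(x) = sin(x)   ⇒   g'(x) = cos(x)
  lim(x→0) f'(x)/g'(x) = lim(x→0) (cos(x))/(cos(x))
  = 1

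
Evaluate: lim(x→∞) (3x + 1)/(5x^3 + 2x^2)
This is an ∞/∞ indeterminate form.

Apply L'Hôpital's rule: differentiate numerator and denominator separately.
  f(x) = 3·x + 1   ⇒   f'(x) = 3
  g(x) = 5·x^3 + 2·x^2   ⇒   g'(x) = 15·x^2 + 4·x
  lim(x→∞) f'(x)/g'(x) = lim(x→∞) (3)/(15·x^2 + 4·x)
  = 0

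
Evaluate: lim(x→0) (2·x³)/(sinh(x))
This is a 0/0 indeterminate form.

Apply L'Hôpital's rule: differentiate numerator and denominator separately.
  f(x) = 2·x^3   ⇒   f'(x) = 6·x^2
  g(x) = sinh(x)   ⇒   g'(x) = cosh(x)
  lim(x→0) f'(x)/g'(x) = lim(x→0) (6·x^2)/(cosh(x))
  = 0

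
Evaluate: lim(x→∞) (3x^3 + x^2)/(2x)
This is an ∞/∞ indeterminate form.

Apply L'Hôpital's rule: differentiate numerator and denominator separately.
  f(x) = 3·x^3 + x^2   ⇒   f'(x) = 9·x^2 + 2·x
  g(x) = 2·x   ⇒   g'(x) = 2
  lim(x→∞) f'(x)/g'(x) = lim(x→∞) (9·x^2 + 2·x)/(2)
  = ∞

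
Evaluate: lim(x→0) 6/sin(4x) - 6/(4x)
This is an ∞-∞ indeterminate form.

Combine fractions or rationalize to convert ∞-∞ to 0/0 form:
  lim(x→0) 6/sin(4x) - 6/(4x) = 0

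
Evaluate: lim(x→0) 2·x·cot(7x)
This is a 0·∞ indeterminate form.

Rewrite 0·∞ as a quotient (0/0 or ∞/∞ form), then apply L'Hôpital's rule:
  lim(x→0) 2·x·cot(7x) = 2/7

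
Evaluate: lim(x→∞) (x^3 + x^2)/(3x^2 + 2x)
This is an ∞/∞ indeterminate form.

Apply L'Hôpital's rule: differentiate numerator and denominator separately.
  f(x) = x^3 + x^2   ⇒   f'(x) = 3·x^2 + 2·x
  g(x) = 3·x^2 + 2·x   ⇒   g'(x) = 6·x + 2
  lim(x→∞) f'(x)/g'(x) = lim(x→∞) (3·x^2 + 2·x)/(6·x + 2)
  = ∞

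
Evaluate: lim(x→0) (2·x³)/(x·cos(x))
This is a 0/0 indeterminate form.

Apply L'Hôpital's rule: differentiate numerator and denominator separately.
  f(x) = 2·x^3   ⇒   f'(x) = 6·x^2
  g(x) = x·cos(x)   ⇒   g'(x) = -x·sin(x) + cos(x)
  lim(x→0) f'(x)/g'(x) = lim(x→0) (6·x^2)/(-x·sin(x) + cos(x))
  = 0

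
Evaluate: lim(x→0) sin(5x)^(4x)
This is an exponential indeterminate form.

For exponential indeterminate forms, take the natural log:
  Let L = lim(x→0) sin(5x)^(4x)
  Then ln(L) = lim(x→0) [exponent × ln(base)]
  Evaluate using L'Hôpital or standard limits, then exponentiate.
  L = 1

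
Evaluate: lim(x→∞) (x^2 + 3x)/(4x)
This is an ∞/∞ indeterminate form.

Apply L'Hôpital's rule: differentiate numerator and denominator separately.
  f(x) = x^2 + 3·x   ⇒   f'(x) = 2·x + 3
  g(x) = 4·x   ⇒   g'(x) = 4
  lim(x→∞) f'(x)/g'(x) = lim(x→∞) (2·x + 3)/(4)
  = ∞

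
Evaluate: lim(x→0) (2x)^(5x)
This is an exponential indeterminate form.

For exponential indeterminate forms, take the natural log:
  Let L = lim(x→0) (2x)^(5x)
  Then ln(L) = lim(x→0) [exponent × ln(base)]
  Evaluate using L'Hôpital or standard limits, then exponentiate.
  L = 1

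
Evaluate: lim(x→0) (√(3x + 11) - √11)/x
This is a standard limit.

Factor or rationalize the expression:
  lim(x→0) (√(3x + 11) - √11)/x = 3·sqrt(11)/22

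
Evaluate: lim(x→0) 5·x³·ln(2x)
This is a 0·∞ indeterminate form.

Rewrite 0·∞ as a quotient (0/0 or ∞/∞ form), then apply L'Hôpital's rule:
  lim(x→0) 5·x³·ln(2x) = 0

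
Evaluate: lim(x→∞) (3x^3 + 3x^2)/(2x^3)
This is an ∞/∞ indeterminate form.

Apply L'Hôpital's rule: differentiate numerator and denominator separately.
  f(x) = 3·x^3 + 3·x^2   ⇒   f'(x) = 9·x^2 + 6·x
  g(x) = 2·x^3   ⇒   g'(x) = 6·x^2
  lim(x→∞) f'(x)/g'(x) = lim(x→∞) (9·x^2 + 6·x)/(6·x^2)
  = 3/2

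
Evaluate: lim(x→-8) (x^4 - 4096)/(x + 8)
This is a standard limit.

Factor or rationalize the expression:
  lim(x→-8) (x^4 - 4096)/(x + 8) = -2048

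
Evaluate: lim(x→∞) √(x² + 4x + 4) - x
This is an ∞-∞ indeterminate form.

Combine fractions or rationalize to convert ∞-∞ to 0/0 form:
  lim(x→∞) √(x² + 4x + 4) - x = 2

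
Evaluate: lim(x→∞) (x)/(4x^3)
This is an ∞/∞ indeterminate form.

Apply L'Hôpital's rule: differentiate numerator and denominator separately.
  f(x) = x   ⇒   f'(x) = 1
  g(x) = 4·x^3   ⇒   g'(x) = 12·x^2
  lim(x→∞) f'(x)/g'(x) = lim(x→∞) (1)/(12·x^2)
  = 0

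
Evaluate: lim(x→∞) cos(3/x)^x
This is an exponential indeterminate form.

For exponential indeterminate forms, take the natural log:
  Let L = lim(x→∞) cos(3/x)^x
  Then ln(L) = lim(x→∞) [exponent × ln(base)]
  Evaluate using L'Hôpital or standard limits, then exponentiate.
  L = 1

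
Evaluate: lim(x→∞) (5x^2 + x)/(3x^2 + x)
This is an ∞/∞ indeterminate form.

Apply L'Hôpital's rule: differentiate numerator and denominator separately.
  f(x) = 5·x^2 + x   ⇒   f'(x) = 10·x + 1
  g(x) = 3·x^2 + x   ⇒   g'(x) = 6·x + 1
  lim(x→∞) f'(x)/g'(x) = lim(x→∞) (10·x + 1)/(6·x + 1)
  = 5/3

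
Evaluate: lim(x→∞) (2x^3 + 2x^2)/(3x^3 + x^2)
This is an ∞/∞ indeterminate form.

Apply L'Hôpital's rule: differentiate numerator and denominator separately.
  f(x) = 2·x^3 + 2·x^2   ⇒   f'(x) = 6·x^2 + 4·x
  g(x) = 3·x^3 + x^2   ⇒   g'(x) = 9·x^2 + 2·x
  lim(x→∞) f'(x)/g'(x) = lim(x→∞) (6·x^2 + 4·x)/(9·x^2 + 2·x)
  = 2/3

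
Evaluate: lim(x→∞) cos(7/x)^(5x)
This is an exponential indeterminate form.

For exponential indeterminate forms, take the natural log:
  Let L = lim(x→∞) cos(7/x)^(5x)
  Then ln(L) = lim(x→∞) [exponent × ln(base)]
  Evaluate using L'Hôpital or standard limits, then exponentiate.
  L = 1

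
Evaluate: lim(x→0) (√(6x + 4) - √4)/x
This is a standard limit.

Factor or rationalize the expression:
  lim(x→0) (√(6x + 4) - √4)/x = 3/2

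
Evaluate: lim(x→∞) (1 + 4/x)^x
This is an exponential indeterminate form.

For exponential indeterminate forms, take the natural log:
  Let L = lim(x→∞) (1 + 4/x)^x
  Then ln(L) = lim(x→∞) [exponent × ln(base)]
  Evaluate using L'Hôpital or standard limits, then exponentiate.
  L = e^(4)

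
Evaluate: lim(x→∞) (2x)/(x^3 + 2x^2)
This is an ∞/∞ indeterminate form.

Apply L'Hôpital's rule: differentiate numerator and denominator separately.
  f(x) = 2·x   ⇒   f'(x) = 2
  g(x) = x^3 + 2·x^2   ⇒   g'(x) = 3·x^2 + 4·x
  lim(x→∞) f'(x)/g'(x) = lim(x→∞) (2)/(3·x^2 + 4·x)
  = 0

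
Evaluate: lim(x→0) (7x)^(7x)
This is an exponential indeterminate form.

For exponential indeterminate forms, take the natural log:
  Let L = lim(x→0) (7x)^(7x)
  Then ln(L) = lim(x→0) [exponent × ln(base)]
  Evaluate using L'Hôpital or standard limits, then exponentiate.
  L = 1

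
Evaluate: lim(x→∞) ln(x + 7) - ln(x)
This is an ∞-∞ indeterminate form.

Combine fractions or rationalize to convert ∞-∞ to 0/0 form:
  lim(x→∞) ln(x + 7) - ln(x) = 0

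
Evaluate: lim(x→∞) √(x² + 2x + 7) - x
This is an ∞-∞ indeterminate form.

Combine fractions or rationalize to convert ∞-∞ to 0/0 form:
  lim(x→∞) √(x² + 2x + 7) - x = 1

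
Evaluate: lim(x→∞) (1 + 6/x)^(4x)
This is an exponential indeterminate form.

For exponential indeterminate forms, take the natural log:
  Let L = lim(x→∞) (1 + 6/x)^(4x)
  Then ln(L) = lim(x→∞) [exponent × ln(base)]
  Evaluate using L'Hôpital or standard limits, then exponentiate.
  L = e^(24)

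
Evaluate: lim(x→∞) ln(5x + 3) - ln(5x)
This is an ∞-∞ indeterminate form.

Combine fractions or rationalize to convert ∞-∞ to 0/0 form:
  lim(x→∞) ln(5x + 3) - ln(5x) = 0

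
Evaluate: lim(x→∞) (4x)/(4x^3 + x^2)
This is an ∞/∞ indeterminate form.

Apply L'Hôpital's rule: differentiate numerator and denominator separately.
  f(x) = 4·x   ⇒   f'(x) = 4
  g(x) = 4·x^3 + x^2   ⇒   g'(x) = 12·x^2 + 2·x
  lim(x→∞) f'(x)/g'(x) = lim(x→∞) (4)/(12·x^2 + 2·x)
  = 0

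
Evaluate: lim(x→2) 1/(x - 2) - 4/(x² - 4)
This is an ∞-∞ indeterminate form.

Combine fractions or rationalize to convert ∞-∞ to 0/0 form:
  lim(x→2) 1/(x - 2) - 4/(x² - 4) = 1/4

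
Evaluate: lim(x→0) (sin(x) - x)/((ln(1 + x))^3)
This is a 0/0 indeterminate form.

Apply L'Hôpital's rule: differentiate numerator and denominator separately.
  f(x) = -x + sin(x)   ⇒   f'(x) = cos(x) - 1
  g(x) = ln(x + 1)^3   ⇒   g'(x) = 3·ln(x + 1)^2/(x + 1)
  lim(x→0) f'(x)/g'(x) = lim(x→0) (cos(x) - 1)/(3·ln(x + 1)^2/(x + 1))
  = -1/6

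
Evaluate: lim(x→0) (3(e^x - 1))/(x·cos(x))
This is a 0/0 indeterminate form.

Apply L'Hôpital's rule: differentiate numerator and denominator separately.
  f(x) = 3·e^(x) - 3   ⇒   f'(x) = 3·e^(x)
  g(x) = x·cos(x)   ⇒   g'(x) = -x·sin(x) + cos(x)
  lim(x→0) f'(x)/g'(x) = lim(x→0) (3·e^(x))/(-x·sin(x) + cos(x))
  = 3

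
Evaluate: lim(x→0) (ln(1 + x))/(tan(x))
This is a 0/0 indeterminate form.

Apply L'Hôpital's rule: differentiate numerator and denominator separately.
  f(x) = ln(x + 1)   ⇒   f'(x) = 1/(x + 1)
  g(x) = tan(x)   ⇒   g'(x) = tan(x)^2 + 1
  lim(x→0) f'(x)/g'(x) = lim(x→0) (1/(x + 1))/(tan(x)^2 + 1)
  = 1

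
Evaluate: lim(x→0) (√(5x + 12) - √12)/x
This is a standard limit.

Factor or rationalize the expression:
  lim(x→0) (√(5x + 12) - √12)/x = 5·sqrt(3)/12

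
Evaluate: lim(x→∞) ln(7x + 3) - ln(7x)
This is an ∞-∞ indeterminate form.

Combine fractions or rationalize to convert ∞-∞ to 0/0 form:
  lim(x→∞) ln(7x + 3) - ln(7x) = 0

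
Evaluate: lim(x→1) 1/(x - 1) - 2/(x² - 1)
This is an ∞-∞ indeterminate form.

Combine fractions or rationalize to convert ∞-∞ to 0/0 form:
  lim(x→1) 1/(x - 1) - 2/(x² - 1) = 1/2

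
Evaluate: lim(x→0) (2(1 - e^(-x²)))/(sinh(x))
This is a 0/0 indeterminate form.

Apply L'Hôpital's rule: differentiate numerator and denominator separately.
  f(x) = 2 - 2·e^(-x^2)   ⇒   f'(x) = 4·x·e^(-x^2)
  g(x) = sinh(x)   ⇒   g'(x) = cosh(x)
  lim(x→0) f'(x)/g'(x) = lim(x→0) (4·x·e^(-x^2))/(cosh(x))
  = 0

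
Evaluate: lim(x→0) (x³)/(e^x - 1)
This is a 0/0 indeterminate form.

Apply L'Hôpital's rule: differentiate numerator and denominator separately.
  f(x) = x^3   ⇒   f'(x) = 3·x^2
  g(x) = e^(x) - 1   ⇒   g'(x) = e^(x)
  lim(x→0) f'(x)/g'(x) = lim(x→0) (3·x^2)/(e^(x))
  = 0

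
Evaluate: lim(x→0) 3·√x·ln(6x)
This is a 0·∞ indeterminate form.

Rewrite 0·∞ as a quotient (0/0 or ∞/∞ form), then apply L'Hôpital's rule:
  lim(x→0) 3·√x·ln(6x) = 0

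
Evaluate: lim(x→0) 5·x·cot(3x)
This is a 0·∞ indeterminate form.

Rewrite 0·∞ as a quotient (0/0 or ∞/∞ form), then apply L'Hôpital's rule:
  lim(x→0) 5·x·cot(3x) = 5/3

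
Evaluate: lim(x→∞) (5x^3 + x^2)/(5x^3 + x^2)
This is an ∞/∞ indeterminate form.

Apply L'Hôpital's rule: differentiate numerator and denominator separately.
  f(x) = 5·x^3 + x^2   ⇒   f'(x) = 15·x^2 + 2·x
  g(x) = 5·x^3 + x^2   ⇒   g'(x) = 15·x^2 + 2·x
  lim(x→∞) f'(x)/g'(x) = lim(x→∞) (15·x^2 + 2·x)/(15·x^2 + 2·x)
  = 1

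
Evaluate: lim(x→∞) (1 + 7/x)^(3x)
This is an exponential indeterminate form.

For exponential indeterminate forms, take the natural log:
  Let L = lim(x→∞) (1 + 7/x)^(3x)
  Then ln(L) = lim(x→∞) [exponent × ln(base)]
  Evaluate using L'Hôpital or standard limits, then exponentiate.
  L = e^(21)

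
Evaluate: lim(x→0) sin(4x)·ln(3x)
This is a 0·∞ indeterminate form.

Rewrite 0·∞ as a quotient (0/0 or ∞/∞ form), then apply L'Hôpital's rule:
  lim(x→0) sin(4x)·ln(3x) = 0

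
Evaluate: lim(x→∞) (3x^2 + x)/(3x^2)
This is an ∞/∞ indeterminate form.

Apply L'Hôpital's rule: differentiate numerator and denominator separately.
  f(x) = 3·x^2 + x   ⇒   f'(x) = 6·x + 1
  g(x) = 3·x^2   ⇒   g'(x) = 6·x
  lim(x→∞) f'(x)/g'(x) = lim(x→∞) (6·x + 1)/(6·x)
  = 1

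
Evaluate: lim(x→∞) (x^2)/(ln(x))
This is an ∞/∞ indeterminate form.

Apply L'Hôpital's rule: differentiate numerator and denominator separately.
  f(x) = x^2   ⇒   f'(x) = 2·x
  g(x) = ln(x)   ⇒   g'(x) = 1/x
  lim(x→∞) f'(x)/g'(x) = lim(x→∞) (2·x)/(1/x)
  = ∞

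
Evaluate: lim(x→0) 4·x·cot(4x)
This is a 0·∞ indeterminate form.

Rewrite 0·∞ as a quotient (0/0 or ∞/∞ form), then apply L'Hôpital's rule:
  lim(x→0) 4·x·cot(4x) = 1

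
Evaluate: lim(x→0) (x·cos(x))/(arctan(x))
This is a 0/0 indeterminate form.

Apply L'Hôpital's rule: differentiate numerator and denominator separately.
  f(x) = x·cos(x)   ⇒   f'(x) = -x·sin(x) + cos(x)
  g(x) = atan(x)   ⇒   g'(x) = 1/(x^2 + 1)
  lim(x→0) f'(x)/g'(x) = lim(x→0) (-x·sin(x) + cos(x))/(1/(x^2 + 1))
  = 1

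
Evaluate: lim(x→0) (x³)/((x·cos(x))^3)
This is a 0/0 indeterminate form.

Apply L'Hôpital's rule: differentiate numerator and denominator separately.
  f(x) = x^3   ⇒   f'(x) = 3·x^2
  g(x) = x^3·cos(x)^3   ⇒   g'(x) = -3·x^3·sin(x)·cos(x)^2 + 3·x^2·cos(x)^3
  lim(x→0) f'(x)/g'(x) = lim(x→0) (3·x^2)/(-3·x^3·sin(x)·cos(x)^2 + 3·x^2·cos(x)^3)
  = 1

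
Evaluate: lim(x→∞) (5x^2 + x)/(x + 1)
This is an ∞/∞ indeterminate form.

Apply L'Hôpital's rule: differentiate numerator and denominator separately.
  f(x) = 5·x^2 + x   ⇒   f'(x) = 10·x + 1
  g(x) = x + 1   ⇒   g'(x) = 1
  lim(x→∞) f'(x)/g'(x) = lim(x→∞) (10·x + 1)/(1)
  = ∞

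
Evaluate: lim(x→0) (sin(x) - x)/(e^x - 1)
This is a 0/0 indeterminate form.

Apply L'Hôpital's rule: differentiate numerator and denominator separately.
  f(x) = -x + sin(x)   ⇒   f'(x) = cos(x) - 1
  g(x) = e^(x) - 1   ⇒   g'(x) = e^(x)
  lim(x→0) f'(x)/g'(x) = lim(x→0) (cos(x) - 1)/(e^(x))
  = 0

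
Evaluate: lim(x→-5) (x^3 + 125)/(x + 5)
This is a standard limit.

Factor or rationalize the expression:
  lim(x→-5) (x^3 + 125)/(x + 5) = 75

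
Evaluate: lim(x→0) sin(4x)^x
This is an exponential indeterminate form.

For exponential indeterminate forms, take the natural log:
  Let L = lim(x→0) sin(4x)^x
  Then ln(L) = lim(x→0) [exponent × ln(base)]
  Evaluate using L'Hôpital or standard limits, then exponentiate.
  L = 1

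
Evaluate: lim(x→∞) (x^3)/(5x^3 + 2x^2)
This is an ∞/∞ indeterminate form.

Apply L'Hôpital's rule: differentiate numerator and denominator separately.
  f(x) = x^3   ⇒   f'(x) = 3·x^2
  g(x) = 5·x^3 + 2·x^2   ⇒   g'(x) = 15·x^2 + 4·x
  lim(x→∞) f'(x)/g'(x) = lim(x→∞) (3·x^2)/(15·x^2 + 4·x)
  = 1/5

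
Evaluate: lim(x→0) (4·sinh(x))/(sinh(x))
This is a 0/0 indeterminate form.

Apply L'Hôpital's rule: differentiate numerator and denominator separately.
  f(x) = 4·sinh(x)   ⇒   f'(x) = 4·cosh(x)
  g(x) = sinh(x)   ⇒   g'(x) = cosh(x)
  lim(x→0) f'(x)/g'(x) = lim(x→0) (4·cosh(x))/(cosh(x))
  = 4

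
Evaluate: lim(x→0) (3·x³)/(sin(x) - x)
This is a 0/0 indeterminate form.

Apply L'Hôpital's rule: differentiate numerator and denominator separately.
  f(x) = 3·x^3   ⇒   f'(x) = 9·x^2
  g(x) = -x + sin(x)   ⇒   g'(x) = cos(x) - 1
  lim(x→0) f'(x)/g'(x) = lim(x→0) (9·x^2)/(cos(x) - 1)
  = -18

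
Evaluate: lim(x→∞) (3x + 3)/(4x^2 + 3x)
This is an ∞/∞ indeterminate form.

Apply L'Hôpital's rule: differentiate numerator and denominator separately.
  f(x) = 3·x + 3   ⇒   f'(x) = 3
  g(x) = 4·x^2 + 3·x   ⇒   g'(x) = 8·x + 3
  lim(x→∞) f'(x)/g'(x) = lim(x→∞) (3)/(8·x + 3)
  = 0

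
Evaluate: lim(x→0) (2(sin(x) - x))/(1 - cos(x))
This is a 0/0 indeterminate form.

Apply L'Hôpital's rule: differentiate numerator and denominator separately.
  f(x) = -2·x + 2·sin(x)   ⇒   f'(x) = 2·cos(x) - 2
  g(x) = 1 - cos(x)   ⇒   g'(x) = sin(x)
  lim(x→0) f'(x)/g'(x) = lim(x→0) (2·cos(x) - 2)/(sin(x))
  = 0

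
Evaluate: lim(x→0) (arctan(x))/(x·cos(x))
This is a 0/0 indeterminate form.

Apply L'Hôpital's rule: differentiate numerator and denominator separately.
  f(x) = atan(x)   ⇒   f'(x) = 1/(x^2 + 1)
  g(x) = x·cos(x)   ⇒   g'(x) = -x·sin(x) + cos(x)
  lim(x→0) f'(x)/g'(x) = lim(x→0) (1/(x^2 + 1))/(-x·sin(x) + cos(x))
  = 1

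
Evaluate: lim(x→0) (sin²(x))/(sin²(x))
This is a 0/0 indeterminate form.

Apply L'Hôpital's rule: differentiate numerator and denominator separately.
  f(x) = sin(x)^2   ⇒   f'(x) = 2·sin(x)·cos(x)
  g(x) = sin(x)^2   ⇒   g'(x) = 2·sin(x)·cos(x)
  lim(x→0) f'(x)/g'(x) = lim(x→0) (2·sin(x)·cos(x))/(2·sin(x)·cos(x))
  = 1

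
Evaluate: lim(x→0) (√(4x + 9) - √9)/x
This is a standard limit.

Factor or rationalize the expression:
  lim(x→0) (√(4x + 9) - √9)/x = 2/3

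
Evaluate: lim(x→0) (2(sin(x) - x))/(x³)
This is a 0/0 indeterminate form.

Apply L'Hôpital's rule: differentiate numerator and denominator separately.
  f(x) = -2·x + 2·sin(x)   ⇒   f'(x) = 2·cos(x) - 2
  g(x) = x^3   ⇒   g'(x) = 3·x^2
  lim(x→0) f'(x)/g'(x) = lim(x→0) (2·cos(x) - 2)/(3·x^2)
  = -1/3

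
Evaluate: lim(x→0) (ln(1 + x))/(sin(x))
This is a 0/0 indeterminate form.

Apply L'Hôpital's rule: differentiate numerator and denominator separately.
  f(x) = ln(x + 1)   ⇒   f'(x) = 1/(x + 1)
  g(x) = sin(x)   ⇒   g'(x) = cos(x)
  lim(x→0) f'(x)/g'(x) = lim(x→0) (1/(x + 1))/(cos(x))
  = 1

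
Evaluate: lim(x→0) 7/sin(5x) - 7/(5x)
This is an ∞-∞ indeterminate form.

Combine fractions or rationalize to convert ∞-∞ to 0/0 form:
  lim(x→0) 7/sin(5x) - 7/(5x) = 0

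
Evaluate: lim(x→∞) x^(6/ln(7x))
This is an exponential indeterminate form.

For exponential indeterminate forms, take the natural log:
  Let L = lim(x→∞) x^(6/ln(7x))
  Then ln(L) = lim(x→∞) [exponent × ln(base)]
  Evaluate using L'Hôpital or standard limits, then exponentiate.
  L = e^(6)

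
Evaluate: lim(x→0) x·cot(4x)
This is a 0·∞ indeterminate form.

Rewrite 0·∞ as a quotient (0/0 or ∞/∞ form), then apply L'Hôpital's rule:
  lim(x→0) x·cot(4x) = 1/4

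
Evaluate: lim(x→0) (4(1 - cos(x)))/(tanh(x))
This is a 0/0 indeterminate form.

Apply L'Hôpital's rule: differentiate numerator and denominator separately.
  f(x) = 4 - 4·cos(x)   ⇒   f'(x) = 4·sin(x)
  g(x) = tanh(x)   ⇒   g'(x) = 1 - tanh(x)^2
  lim(x→0) f'(x)/g'(x) = lim(x→0) (4·sin(x))/(1 - tanh(x)^2)
  = 0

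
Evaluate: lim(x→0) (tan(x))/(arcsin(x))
This is a 0/0 indeterminate form.

Apply L'Hôpital's rule: differentiate numerator and denominator separately.
  f(x) = tan(x)   ⇒   f'(x) = tan(x)^2 + 1
  g(x) = asin(x)   ⇒   g'(x) = 1/sqrt(1 - x^2)
  lim(x→0) f'(x)/g'(x) = lim(x→0) (tan(x)^2 + 1)/(1/sqrt(1 - x^2))
  = 1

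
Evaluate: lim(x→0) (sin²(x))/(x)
This is a 0/0 indeterminate form.

Apply L'Hôpital's rule: differentiate numerator and denominator separately.
  f(x) = sin(x)^2   ⇒   f'(x) = 2·sin(x)·cos(x)
  g(x) = x   ⇒   g'(x) = 1
  lim(x→0) f'(x)/g'(x) = lim(x→0) (2·sin(x)·cos(x))/(1)
  = 0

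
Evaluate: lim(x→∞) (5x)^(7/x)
This is an exponential indeterminate form.

For exponential indeterminate forms, take the natural log:
  Let L = lim(x→∞) (5x)^(7/x)
  Then ln(L) = lim(x→∞) [exponent × ln(base)]
  Evaluate using L'Hôpital or standard limits, then exponentiate.
  L = 1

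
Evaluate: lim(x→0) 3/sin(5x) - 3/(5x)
This is an ∞-∞ indeterminate form.

Combine fractions or rationalize to convert ∞-∞ to 0/0 form:
  lim(x→0) 3/sin(5x) - 3/(5x) = 0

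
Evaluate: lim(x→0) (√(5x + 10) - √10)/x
This is a standard limit.

Factor or rationalize the expression:
  lim(x→0) (√(5x + 10) - √10)/x = sqrt(10)/4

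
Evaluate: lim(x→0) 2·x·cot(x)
This is a 0·∞ indeterminate form.

Rewrite 0·∞ as a quotient (0/0 or ∞/∞ form), then apply L'Hôpital's rule:
  lim(x→0) 2·x·cot(x) = 2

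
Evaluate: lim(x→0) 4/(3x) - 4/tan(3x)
This is an ∞-∞ indeterminate form.

Combine fractions or rationalize to convert ∞-∞ to 0/0 form:
  lim(x→0) 4/(3x) - 4/tan(3x) = 0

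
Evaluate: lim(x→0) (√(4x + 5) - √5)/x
This is a standard limit.

Factor or rationalize the expression:
  lim(x→0) (√(4x + 5) - √5)/x = 2·sqrt(5)/5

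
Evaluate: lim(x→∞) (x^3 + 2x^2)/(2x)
This is an ∞/∞ indeterminate form.

Apply L'Hôpital's rule: differentiate numerator and denominator separately.
  f(x) = x^3 + 2·x^2   ⇒   f'(x) = 3·x^2 + 4·x
  g(x) = 2·x   ⇒   g'(x) = 2
  lim(x→∞) f'(x)/g'(x) = lim(x→∞) (3·x^2 + 4·x)/(2)
  = ∞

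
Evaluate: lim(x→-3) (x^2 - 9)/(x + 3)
This is a standard limit.

Factor or rationalize the expression:
  lim(x→-3) (x^2 - 9)/(x + 3) = -6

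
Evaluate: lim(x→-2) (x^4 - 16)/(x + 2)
This is a standard limit.

Factor or rationalize the expression:
  lim(x→-2) (x^4 - 16)/(x + 2) = -32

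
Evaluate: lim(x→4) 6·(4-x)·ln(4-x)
This is a 0·∞ indeterminate form.

Rewrite 0·∞ as a quotient (0/0 or ∞/∞ form), then apply L'Hôpital's rule:
  lim(x→4) 6·(4-x)·ln(4-x) = 0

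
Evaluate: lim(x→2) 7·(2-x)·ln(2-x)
This is a 0·∞ indeterminate form.

Rewrite 0·∞ as a quotient (0/0 or ∞/∞ form), then apply L'Hôpital's rule:
  lim(x→2) 7·(2-x)·ln(2-x) = 0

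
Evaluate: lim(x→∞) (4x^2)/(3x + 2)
This is an ∞/∞ indeterminate form.

Apply L'Hôpital's rule: differentiate numerator and denominator separately.
  f(x) = 4·x^2   ⇒   f'(x) = 8·x
  g(x) = 3·x + 2   ⇒   g'(x) = 3
  lim(x→∞) f'(x)/g'(x) = lim(x→∞) (8·x)/(3)
  = ∞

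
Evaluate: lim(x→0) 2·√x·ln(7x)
This is a 0·∞ indeterminate form.

Rewrite 0·∞ as a quotient (0/0 or ∞/∞ form), then apply L'Hôpital's rule:
  lim(x→0) 2·√x·ln(7x) = 0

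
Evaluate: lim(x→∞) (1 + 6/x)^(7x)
This is an exponential indeterminate form.

For exponential indeterminate forms, take the natural log:
  Let L = lim(x→∞) (1 + 6/x)^(7x)
  Then ln(L) = lim(x→∞) [exponent × ln(base)]
  Evaluate using L'Hôpital or standard limits, then exponentiate.
  L = e^(42)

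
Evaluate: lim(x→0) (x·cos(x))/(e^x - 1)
This is a 0/0 indeterminate form.

Apply L'Hôpital's rule: differentiate numerator and denominator separately.
  f(x) = x·cos(x)   ⇒   f'(x) = -x·sin(x) + cos(x)
  g(x) = e^(x) - 1   ⇒   g'(x) = e^(x)
  lim(x→0) f'(x)/g'(x) = lim(x→0) (-x·sin(x) + cos(x))/(e^(x))
  = 1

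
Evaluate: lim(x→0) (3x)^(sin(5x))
This is an exponential indeterminate form.

For exponential indeterminate forms, take the natural log:
  Let L = lim(x→0) (3x)^(sin(5x))
  Then ln(L) = lim(x→0) [exponent × ln(base)]
  Evaluate using L'Hôpital or standard limits, then exponentiate.
  L = 1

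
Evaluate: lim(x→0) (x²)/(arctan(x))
This is a 0/0 indeterminate form.

Apply L'Hôpital's rule: differentiate numerator and denominator separately.
  f(x) = x^2   ⇒   f'(x) = 2·x
  g(x) = atan(x)   ⇒   g'(x) = 1/(x^2 + 1)
  lim(x→0) f'(x)/g'(x) = lim(x→0) (2·x)/(1/(x^2 + 1))
  = 0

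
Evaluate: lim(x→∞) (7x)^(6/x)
This is an exponential indeterminate form.

For exponential indeterminate forms, take the natural log:
  Let L = lim(x→∞) (7x)^(6/x)
  Then ln(L) = lim(x→∞) [exponent × ln(base)]
  Evaluate using L'Hôpital or standard limits, then exponentiate.
  L = 1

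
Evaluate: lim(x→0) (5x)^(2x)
This is an exponential indeterminate form.

For exponential indeterminate forms, take the natural log:
  Let L = lim(x→0) (5x)^(2x)
  Then ln(L) = lim(x→0) [exponent × ln(base)]
  Evaluate using L'Hôpital or standard limits, then exponentiate.
  L = 1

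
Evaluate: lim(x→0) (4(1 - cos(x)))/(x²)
This is a 0/0 indeterminate form.

Apply L'Hôpital's rule: differentiate numerator and denominator separately.
  f(x) = 4 - 4·cos(x)   ⇒   f'(x) = 4·sin(x)
  g(x) = x^2   ⇒   g'(x) = 2·x
  lim(x→0) f'(x)/g'(x) = lim(x→0) (4·sin(x))/(2·x)
  = 2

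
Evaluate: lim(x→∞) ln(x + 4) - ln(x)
This is an ∞-∞ indeterminate form.

Combine fractions or rationalize to convert ∞-∞ to 0/0 form:
  lim(x→∞) ln(x + 4) - ln(x) = 0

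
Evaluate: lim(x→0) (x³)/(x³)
This is a 0/0 indeterminate form.

Apply L'Hôpital's rule: differentiate numerator and denominator separately.
  f(x) = x^3   ⇒   f'(x) = 3·x^2
  g(x) = x^3   ⇒   g'(x) = 3·x^2
  lim(x→0) f'(x)/g'(x) = lim(x→0) (3·x^2)/(3·x^2)
  = 1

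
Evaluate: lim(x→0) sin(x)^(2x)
This is an exponential indeterminate form.

For exponential indeterminate forms, take the natural log:
  Let L = lim(x→0) sin(x)^(2x)
  Then ln(L) = lim(x→0) [exponent × ln(base)]
  Evaluate using L'Hôpital or standard limits, then exponentiate.
  L = 1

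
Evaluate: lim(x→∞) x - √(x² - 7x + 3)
This is an ∞-∞ indeterminate form.

Combine fractions or rationalize to convert ∞-∞ to 0/0 form:
  lim(x→∞) x - √(x² - 7x + 3) = 7/2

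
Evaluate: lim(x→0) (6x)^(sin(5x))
This is an exponential indeterminate form.

For exponential indeterminate forms, take the natural log:
  Let L = lim(x→0) (6x)^(sin(5x))
  Then ln(L) = lim(x→0) [exponent × ln(base)]
  Evaluate using L'Hôpital or standard limits, then exponentiate.
  L = 1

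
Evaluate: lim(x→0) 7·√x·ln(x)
This is a 0·∞ indeterminate form.

Rewrite 0·∞ as a quotient (0/0 or ∞/∞ form), then apply L'Hôpital's rule:
  lim(x→0) 7·√x·ln(x) = 0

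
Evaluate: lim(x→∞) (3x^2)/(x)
This is an ∞/∞ indeterminate form.

Apply L'Hôpital's rule: differentiate numerator and denominator separately.
  f(x) = 3·x^2   ⇒   f'(x) = 6·x
  g(x) = x   ⇒   g'(x) = 1
  lim(x→∞) f'(x)/g'(x) = lim(x→∞) (6·x)/(1)
  = ∞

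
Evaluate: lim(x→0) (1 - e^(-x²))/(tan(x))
This is a 0/0 indeterminate form.

Apply L'Hôpital's rule: differentiate numerator and denominator separately.
  f(x) = 1 - e^(-x^2)   ⇒   f'(x) = 2·x·e^(-x^2)
  g(x) = tan(x)   ⇒   g'(x) = tan(x)^2 + 1
  lim(x→0) f'(x)/g'(x) = lim(x→0) (2·x·e^(-x^2))/(tan(x)^2 + 1)
  = 0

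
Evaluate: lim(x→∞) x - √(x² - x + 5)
This is an ∞-∞ indeterminate form.

Combine fractions or rationalize to convert ∞-∞ to 0/0 form:
  lim(x→∞) x - √(x² - x + 5) = 1/2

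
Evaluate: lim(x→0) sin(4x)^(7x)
This is an exponential indeterminate form.

For exponential indeterminate forms, take the natural log:
  Let L = lim(x→0) sin(4x)^(7x)
  Then ln(L) = lim(x→0) [exponent × ln(base)]
  Evaluate using L'Hôpital or standard limits, then exponentiate.
  L = 1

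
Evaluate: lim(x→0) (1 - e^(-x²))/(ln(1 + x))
This is a 0/0 indeterminate form.

Apply L'Hôpital's rule: differentiate numerator and denominator separately.
  f(x) = 1 - e^(-x^2)   ⇒   f'(x) = 2·x·e^(-x^2)
  g(x) = ln(x + 1)   ⇒   g'(x) = 1/(x + 1)
  lim(x→0) f'(x)/g'(x) = lim(x→0) (2·x·e^(-x^2))/(1/(x + 1))
  = 0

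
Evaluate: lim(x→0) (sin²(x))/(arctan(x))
This is a 0/0 indeterminate form.

Apply L'Hôpital's rule: differentiate numerator and denominator separately.
  f(x) = sin(x)^2   ⇒   f'(x) = 2·sin(x)·cos(x)
  g(x) = atan(x)   ⇒   g'(x) = 1/(x^2 + 1)
  lim(x→0) f'(x)/g'(x) = lim(x→0) (2·sin(x)·cos(x))/(1/(x^2 + 1))
  = 0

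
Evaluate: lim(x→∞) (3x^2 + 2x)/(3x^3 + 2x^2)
This is an ∞/∞ indeterminate form.

Apply L'Hôpital's rule: differentiate numerator and denominator separately.
  f(x) = 3·x^2 + 2·x   ⇒   f'(x) = 6·x + 2
  g(x) = 3·x^3 + 2·x^2   ⇒   g'(x) = 9·x^2 + 4·x
  lim(x→∞) f'(x)/g'(x) = lim(x→∞) (6·x + 2)/(9·x^2 + 4·x)
  = 0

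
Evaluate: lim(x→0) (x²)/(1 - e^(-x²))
This is a 0/0 indeterminate form.

Apply L'Hôpital's rule: differentiate numerator and denominator separately.
  f(x) = x^2   ⇒   f'(x) = 2·x
  g(x) = 1 - e^(-x^2)   ⇒   g'(x) = 2·x·e^(-x^2)
  lim(x→0) f'(x)/g'(x) = lim(x→0) (2·x)/(2·x·e^(-x^2))
  = 1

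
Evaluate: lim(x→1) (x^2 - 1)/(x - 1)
This is a standard limit.

Factor or rationalize the expression:
  lim(x→1) (x^2 - 1)/(x - 1) = 2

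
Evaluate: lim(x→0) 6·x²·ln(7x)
This is a 0·∞ indeterminate form.

Rewrite 0·∞ as a quotient (0/0 or ∞/∞ form), then apply L'Hôpital's rule:
  lim(x→0) 6·x²·ln(7x) = 0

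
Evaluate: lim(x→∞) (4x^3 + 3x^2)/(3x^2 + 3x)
This is an ∞/∞ indeterminate form.

Apply L'Hôpital's rule: differentiate numerator and denominator separately.
  f(x) = 4·x^3 + 3·x^2   ⇒   f'(x) = 12·x^2 + 6·x
  g(x) = 3·x^2 + 3·x   ⇒   g'(x) = 6·x + 3
  lim(x→∞) f'(x)/g'(x) = lim(x→∞) (12·x^2 + 6·x)/(6·x + 3)
  = ∞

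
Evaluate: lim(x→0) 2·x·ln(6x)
This is a 0·∞ indeterminate form.

Rewrite 0·∞ as a quotient (0/0 or ∞/∞ form), then apply L'Hôpital's rule:
  lim(x→0) 2·x·ln(6x) = 0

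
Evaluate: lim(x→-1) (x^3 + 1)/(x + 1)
This is a standard limit.

Factor or rationalize the expression:
  lim(x→-1) (x^3 + 1)/(x + 1) = 3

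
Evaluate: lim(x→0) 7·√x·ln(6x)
This is a 0·∞ indeterminate form.

Rewrite 0·∞ as a quotient (0/0 or ∞/∞ form), then apply L'Hôpital's rule:
  lim(x→0) 7·√x·ln(6x) = 0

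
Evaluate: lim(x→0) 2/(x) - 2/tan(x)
This is an ∞-∞ indeterminate form.

Combine fractions or rationalize to convert ∞-∞ to 0/0 form:
  lim(x→0) 2/(x) - 2/tan(x) = 0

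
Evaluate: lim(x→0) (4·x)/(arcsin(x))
This is a 0/0 indeterminate form.

Apply L'Hôpital's rule: differentiate numerator and denominator separately.
  f(x) = 4·x   ⇒   f'(x) = 4
  g(x) = asin(x)   ⇒   g'(x) = 1/sqrt(1 - x^2)
  lim(x→0) f'(x)/g'(x) = lim(x→0) (4)/(1/sqrt(1 - x^2))
  = 4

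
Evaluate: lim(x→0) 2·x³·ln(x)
This is a 0·∞ indeterminate form.

Rewrite 0·∞ as a quotient (0/0 or ∞/∞ form), then apply L'Hôpital's rule:
  lim(x→0) 2·x³·ln(x) = 0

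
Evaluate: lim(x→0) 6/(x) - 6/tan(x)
This is an ∞-∞ indeterminate form.

Combine fractions or rationalize to convert ∞-∞ to 0/0 form:
  lim(x→0) 6/(x) - 6/tan(x) = 0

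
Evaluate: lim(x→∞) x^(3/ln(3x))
This is an exponential indeterminate form.

For exponential indeterminate forms, take the natural log:
  Let L = lim(x→∞) x^(3/ln(3x))
  Then ln(L) = lim(x→∞) [exponent × ln(base)]
  Evaluate using L'Hôpital or standard limits, then exponentiate.
  L = e^(3)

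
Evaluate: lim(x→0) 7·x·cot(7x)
This is a 0·∞ indeterminate form.

Rewrite 0·∞ as a quotient (0/0 or ∞/∞ form), then apply L'Hôpital's rule:
  lim(x→0) 7·x·cot(7x) = 1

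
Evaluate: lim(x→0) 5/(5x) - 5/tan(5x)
This is an ∞-∞ indeterminate form.

Combine fractions or rationalize to convert ∞-∞ to 0/0 form:
  lim(x→0) 5/(5x) - 5/tan(5x) = 0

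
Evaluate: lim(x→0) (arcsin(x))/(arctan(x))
This is a 0/0 indeterminate form.

Apply L'Hôpital's rule: differentiate numerator and denominator separately.
  f(x) = asin(x)   ⇒   f'(x) = 1/sqrt(1 - x^2)
  g(x) = atan(x)   ⇒   g'(x) = 1/(x^2 + 1)
  lim(x→0) f'(x)/g'(x) = lim(x→0) (1/sqrt(1 - x^2))/(1/(x^2 + 1))
  = 1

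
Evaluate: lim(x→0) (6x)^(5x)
This is an exponential indeterminate form.

For exponential indeterminate forms, take the natural log:
  Let L = lim(x→0) (6x)^(5x)
  Then ln(L) = lim(x→0) [exponent × ln(base)]
  Evaluate using L'Hôpital or standard limits, then exponentiate.
  L = 1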